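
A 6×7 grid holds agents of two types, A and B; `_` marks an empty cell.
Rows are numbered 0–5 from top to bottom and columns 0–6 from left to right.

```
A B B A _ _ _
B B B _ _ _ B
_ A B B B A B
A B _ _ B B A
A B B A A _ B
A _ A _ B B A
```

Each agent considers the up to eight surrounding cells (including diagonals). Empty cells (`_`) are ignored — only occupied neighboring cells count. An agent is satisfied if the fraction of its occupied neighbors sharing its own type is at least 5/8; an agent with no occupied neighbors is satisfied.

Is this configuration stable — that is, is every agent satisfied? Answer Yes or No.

No

Row 0: (0,0)A 0/3 not · (0,1)B 4/5 satisfied · (0,2)B 3/4 satisfied · (0,3)A 0/2 not
Row 1: (1,0)B 2/4 not · (1,1)B 5/7 satisfied · (1,2)B 5/7 satisfied · (1,6)B 1/2 not
Row 2: (2,1)A 1/6 not · (2,2)B 4/5 satisfied · (2,3)B 4/4 satisfied · (2,4)B 3/4 satisfied · (2,5)A 1/6 not · (2,6)B 2/4 not
Row 3: (3,0)A 2/4 not · (3,1)B 3/6 not · (3,4)B 3/6 not · (3,5)B 4/7 not · (3,6)A 1/4 not
Row 4: (4,0)A 2/4 not · (4,1)B 2/6 not · (4,2)B 2/4 not · (4,3)A 2/5 not · (4,4)A 1/5 not · (4,6)B 2/4 not
Row 5: (5,0)A 1/2 not · (5,2)A 1/3 not · (5,4)B 1/3 not · (5,5)B 2/4 not · (5,6)A 0/2 not
For instance (0,0) has only 0/3 same-type neighbors, below 5/8.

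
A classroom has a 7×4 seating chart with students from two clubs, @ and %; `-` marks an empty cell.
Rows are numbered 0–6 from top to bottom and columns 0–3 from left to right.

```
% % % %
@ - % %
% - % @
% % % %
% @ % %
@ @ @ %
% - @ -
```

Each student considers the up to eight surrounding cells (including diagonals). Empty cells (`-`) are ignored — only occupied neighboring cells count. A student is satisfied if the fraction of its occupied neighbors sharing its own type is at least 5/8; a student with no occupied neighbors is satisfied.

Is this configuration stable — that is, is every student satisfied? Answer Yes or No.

No

Row 0: (0,0)% 1/2 not · (0,1)% 3/4 satisfied · (0,2)% 4/4 satisfied · (0,3)% 3/3 satisfied
Row 1: (1,0)@ 0/3 not · (1,2)% 5/6 satisfied · (1,3)% 4/5 satisfied
Row 2: (2,0)% 2/3 satisfied · (2,2)% 5/6 satisfied · (2,3)@ 0/5 not
Row 3: (3,0)% 3/4 satisfied · (3,1)% 6/7 satisfied · (3,2)% 5/7 satisfied · (3,3)% 4/5 satisfied
Row 4: (4,0)% 2/5 not · (4,1)@ 3/8 not · (4,2)% 5/8 satisfied · (4,3)% 4/5 satisfied
Row 5: (5,0)@ 2/4 not · (5,1)@ 4/7 not · (5,2)@ 3/6 not · (5,3)% 2/4 not
Row 6: (6,0)% 0/2 not · (6,2)@ 2/3 satisfied
For instance (0,0) has only 1/2 same-type neighbors, below 5/8.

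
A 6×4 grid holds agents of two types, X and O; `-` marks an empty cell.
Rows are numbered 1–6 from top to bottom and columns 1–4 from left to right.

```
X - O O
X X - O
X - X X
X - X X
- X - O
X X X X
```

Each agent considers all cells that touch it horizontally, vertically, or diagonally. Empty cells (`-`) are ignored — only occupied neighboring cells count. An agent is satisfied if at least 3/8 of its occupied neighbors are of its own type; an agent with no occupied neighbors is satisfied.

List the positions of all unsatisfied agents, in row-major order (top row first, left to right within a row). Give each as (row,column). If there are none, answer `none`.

Row 1: (1,1)X 2/2 satisfied · (1,3)O 2/3 satisfied · (1,4)O 2/2 satisfied
Row 2: (2,1)X 3/3 satisfied · (2,2)X 4/5 satisfied · (2,4)O 2/4 satisfied
Row 3: (3,1)X 3/3 satisfied · (3,3)X 4/5 satisfied · (3,4)X 3/4 satisfied
Row 4: (4,1)X 2/2 satisfied · (4,3)X 4/5 satisfied · (4,4)X 3/4 satisfied
Row 5: (5,2)X 5/5 satisfied · (5,4)O 0/4 not
Row 6: (6,1)X 2/2 satisfied · (6,2)X 3/3 satisfied · (6,3)X 3/4 satisfied · (6,4)X 1/2 satisfied

(5,4)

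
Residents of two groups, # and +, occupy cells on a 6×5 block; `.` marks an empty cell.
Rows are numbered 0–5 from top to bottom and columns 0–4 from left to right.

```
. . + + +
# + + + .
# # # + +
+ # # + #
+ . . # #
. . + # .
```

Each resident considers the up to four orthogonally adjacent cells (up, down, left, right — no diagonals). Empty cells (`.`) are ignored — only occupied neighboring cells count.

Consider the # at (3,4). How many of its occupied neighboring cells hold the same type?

Occupied neighbors of (3,4): (2,4)=+, (4,4)=#, (3,3)=+.
Same type (#): 1 of 3.

1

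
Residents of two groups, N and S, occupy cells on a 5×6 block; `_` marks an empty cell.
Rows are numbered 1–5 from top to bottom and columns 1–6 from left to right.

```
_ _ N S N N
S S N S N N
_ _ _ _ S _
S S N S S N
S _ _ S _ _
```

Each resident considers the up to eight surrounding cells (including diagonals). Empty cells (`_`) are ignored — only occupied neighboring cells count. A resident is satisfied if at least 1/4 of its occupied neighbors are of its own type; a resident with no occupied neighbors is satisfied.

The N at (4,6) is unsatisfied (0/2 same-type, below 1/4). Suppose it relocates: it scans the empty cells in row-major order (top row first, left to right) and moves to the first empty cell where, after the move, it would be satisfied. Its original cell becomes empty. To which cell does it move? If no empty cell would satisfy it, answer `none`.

Vacating (4,6). Empty cells in order:
  (1,1): 0/2 same-type → still unsatisfied.
  (1,2): 2/4 same-type → satisfied — stop here.

(1,2)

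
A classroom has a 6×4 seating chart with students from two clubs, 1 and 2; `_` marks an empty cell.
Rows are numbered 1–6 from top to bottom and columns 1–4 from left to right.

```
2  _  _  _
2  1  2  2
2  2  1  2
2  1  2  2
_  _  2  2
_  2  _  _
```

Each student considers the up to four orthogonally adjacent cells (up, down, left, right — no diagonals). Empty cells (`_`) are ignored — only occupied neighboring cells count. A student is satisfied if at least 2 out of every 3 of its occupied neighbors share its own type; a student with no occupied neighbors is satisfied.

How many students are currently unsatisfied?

(1,1)2 1/1 satisfied
(2,1)2 2/3 satisfied
(2,2)1 0/3 not
(2,3)2 1/3 not
(2,4)2 2/2 satisfied
(3,1)2 3/3 satisfied
(3,2)2 1/4 not
(3,3)1 0/4 not
(3,4)2 2/3 satisfied
(4,1)2 1/2 not
(4,2)1 0/3 not
(4,3)2 2/4 not
(4,4)2 3/3 satisfied
(5,3)2 2/2 satisfied
(5,4)2 2/2 satisfied
(6,2)2 0/0 satisfied
Unsatisfied: (2,2), (2,3), (3,2), (3,3), (4,1), (4,2), (4,3) — 7 in total.

7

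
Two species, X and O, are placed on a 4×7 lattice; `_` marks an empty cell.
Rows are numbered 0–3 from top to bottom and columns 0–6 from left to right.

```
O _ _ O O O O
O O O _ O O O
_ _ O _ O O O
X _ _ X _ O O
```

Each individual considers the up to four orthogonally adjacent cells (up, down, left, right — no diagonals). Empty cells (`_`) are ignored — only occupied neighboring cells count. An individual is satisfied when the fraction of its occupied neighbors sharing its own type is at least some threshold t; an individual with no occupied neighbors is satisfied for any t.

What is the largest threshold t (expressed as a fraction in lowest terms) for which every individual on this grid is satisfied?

Row 0: (0,0)O 1/1 · (0,3)O 1/1 · (0,4)O 3/3 · (0,5)O 3/3 · (0,6)O 2/2
Row 1: (1,0)O 2/2 · (1,1)O 2/2 · (1,2)O 2/2 · (1,4)O 3/3 · (1,5)O 4/4 · (1,6)O 3/3
Row 2: (2,2)O 1/1 · (2,4)O 2/2 · (2,5)O 4/4 · (2,6)O 3/3
Row 3: (3,0)X — no occupied neighbors · (3,3)X — no occupied neighbors · (3,5)O 2/2 · (3,6)O 2/2
The smallest same-type fraction is 1/1 at (0,0), which reduces to 1/1. Any threshold above that leaves this individual unsatisfied.

1/1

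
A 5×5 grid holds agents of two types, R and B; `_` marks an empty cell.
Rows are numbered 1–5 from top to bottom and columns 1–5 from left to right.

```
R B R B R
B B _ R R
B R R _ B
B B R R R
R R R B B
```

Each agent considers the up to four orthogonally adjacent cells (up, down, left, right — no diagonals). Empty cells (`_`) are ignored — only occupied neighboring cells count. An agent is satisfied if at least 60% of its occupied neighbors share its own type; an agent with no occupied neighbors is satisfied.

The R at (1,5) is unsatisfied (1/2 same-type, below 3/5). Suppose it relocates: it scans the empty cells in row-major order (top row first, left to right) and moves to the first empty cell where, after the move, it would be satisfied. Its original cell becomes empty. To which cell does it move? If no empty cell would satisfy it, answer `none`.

Vacating (1,5). Empty cells in order:
  (2,3): 3/4 same-type → satisfied — stop here.

(2,3)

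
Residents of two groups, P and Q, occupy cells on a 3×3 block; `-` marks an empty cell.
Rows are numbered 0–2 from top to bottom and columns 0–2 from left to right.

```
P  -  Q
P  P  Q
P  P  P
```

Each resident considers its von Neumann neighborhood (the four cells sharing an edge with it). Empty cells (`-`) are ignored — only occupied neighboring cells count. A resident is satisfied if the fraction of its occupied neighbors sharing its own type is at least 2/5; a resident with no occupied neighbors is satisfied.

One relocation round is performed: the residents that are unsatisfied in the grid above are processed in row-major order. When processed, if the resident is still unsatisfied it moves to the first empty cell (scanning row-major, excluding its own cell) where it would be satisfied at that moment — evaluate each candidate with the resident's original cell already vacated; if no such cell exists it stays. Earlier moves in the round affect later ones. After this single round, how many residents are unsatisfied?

1

Initially unsatisfied (in order): (1,2).
  (1,2): no empty cell satisfies it; stays.
Resulting grid:
P - Q
P P Q
P P P
Unsatisfied now: (1,2).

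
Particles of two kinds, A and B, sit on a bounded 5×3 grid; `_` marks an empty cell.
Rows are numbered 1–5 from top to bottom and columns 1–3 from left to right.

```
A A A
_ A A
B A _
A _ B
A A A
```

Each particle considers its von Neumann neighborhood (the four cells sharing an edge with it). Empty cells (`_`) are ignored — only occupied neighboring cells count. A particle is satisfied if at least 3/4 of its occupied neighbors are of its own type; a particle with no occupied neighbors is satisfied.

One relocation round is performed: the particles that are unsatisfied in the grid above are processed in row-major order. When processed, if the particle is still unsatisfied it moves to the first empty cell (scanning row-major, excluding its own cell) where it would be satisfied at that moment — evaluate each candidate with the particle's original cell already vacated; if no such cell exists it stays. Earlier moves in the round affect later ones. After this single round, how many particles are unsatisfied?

4

Initially unsatisfied (in order): (3,1), (3,2), (4,1), (4,3), (5,3).
  (3,1): no empty cell satisfies it; stays.
  (3,2): no empty cell satisfies it; stays.
  (4,1): no empty cell satisfies it; stays.
  (4,3): no empty cell satisfies it; stays.
  (5,3) → (4,2).
Resulting grid:
A A A
_ A A
B A _
A A B
A A _
Unsatisfied now: (3,1), (3,2), (4,1), (4,3).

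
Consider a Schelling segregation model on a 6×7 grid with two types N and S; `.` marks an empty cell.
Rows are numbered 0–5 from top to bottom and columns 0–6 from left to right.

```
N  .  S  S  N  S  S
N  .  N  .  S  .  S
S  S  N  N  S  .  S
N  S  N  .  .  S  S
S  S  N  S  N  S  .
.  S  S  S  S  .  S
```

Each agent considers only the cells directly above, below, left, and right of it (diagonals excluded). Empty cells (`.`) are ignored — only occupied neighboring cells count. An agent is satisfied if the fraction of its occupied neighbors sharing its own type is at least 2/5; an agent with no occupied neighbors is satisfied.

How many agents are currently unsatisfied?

(0,0)N 1/1 ✓
(0,2)S 1/2 ✓
(0,3)S 1/2 ✓
(0,4)N 0/3 ✗
(0,5)S 1/2 ✓
(0,6)S 2/2 ✓
(1,0)N 1/2 ✓
(1,2)N 1/2 ✓
(1,4)S 1/2 ✓
(1,6)S 2/2 ✓
(2,0)S 1/3 ✗
(2,1)S 2/3 ✓
(2,2)N 3/4 ✓
(2,3)N 1/2 ✓
(2,4)S 1/2 ✓
(2,6)S 2/2 ✓
(3,0)N 0/3 ✗
(3,1)S 2/4 ✓
(3,2)N 2/3 ✓
(3,5)S 2/2 ✓
(3,6)S 2/2 ✓
(4,0)S 1/2 ✓
(4,1)S 3/4 ✓
(4,2)N 1/4 ✗
(4,3)S 1/3 ✗
(4,4)N 0/3 ✗
(4,5)S 1/2 ✓
(5,1)S 2/2 ✓
(5,2)S 2/3 ✓
(5,3)S 3/3 ✓
(5,4)S 1/2 ✓
(5,6)S 0/0 ✓
Unsatisfied: (0,4), (2,0), (3,0), (4,2), (4,3), (4,4) — 6 in total.

6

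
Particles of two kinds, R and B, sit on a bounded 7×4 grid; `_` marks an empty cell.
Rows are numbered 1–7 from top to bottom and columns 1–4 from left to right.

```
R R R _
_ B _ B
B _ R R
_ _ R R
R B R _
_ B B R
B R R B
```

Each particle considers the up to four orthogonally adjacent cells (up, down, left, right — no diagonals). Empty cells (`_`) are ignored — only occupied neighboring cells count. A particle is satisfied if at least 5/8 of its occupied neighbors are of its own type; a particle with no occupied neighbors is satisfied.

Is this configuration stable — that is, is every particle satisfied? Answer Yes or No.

(1,1)R 1/1 ok
(1,2)R 2/3 ok
(1,3)R 1/1 ok
(2,2)B 0/1 unhappy
(2,4)B 0/1 unhappy
(3,1)B 0/0 ok
(3,3)R 2/2 ok
(3,4)R 2/3 ok
(4,3)R 3/3 ok
(4,4)R 2/2 ok
(5,1)R 0/1 unhappy
(5,2)B 1/3 unhappy
(5,3)R 1/3 unhappy
(6,2)B 2/3 ok
(6,3)B 1/4 unhappy
(6,4)R 0/2 unhappy
(7,1)B 0/1 unhappy
(7,2)R 1/3 unhappy
(7,3)R 1/3 unhappy
(7,4)B 0/2 unhappy
For instance (2,2) has only 0/1 same-type neighbors, below 5/8.

No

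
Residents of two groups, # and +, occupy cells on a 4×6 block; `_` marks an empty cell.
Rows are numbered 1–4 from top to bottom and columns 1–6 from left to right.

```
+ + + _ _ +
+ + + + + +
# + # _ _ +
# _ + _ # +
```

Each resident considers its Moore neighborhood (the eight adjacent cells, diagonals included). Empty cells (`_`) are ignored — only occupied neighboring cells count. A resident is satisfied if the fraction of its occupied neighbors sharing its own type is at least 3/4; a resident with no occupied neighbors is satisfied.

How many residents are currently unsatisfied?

7

Row 1: (1,1)+ 3/3 satisfied · (1,2)+ 5/5 satisfied · (1,3)+ 4/4 satisfied · (1,6)+ 2/2 satisfied
Row 2: (2,1)+ 4/5 satisfied · (2,2)+ 6/8 satisfied · (2,3)+ 5/6 satisfied · (2,4)+ 3/4 satisfied · (2,5)+ 4/4 satisfied · (2,6)+ 3/3 satisfied
Row 3: (3,1)# 1/4 not · (3,2)+ 4/7 not · (3,3)# 0/5 not · (3,6)+ 3/4 satisfied
Row 4: (4,1)# 1/2 not · (4,3)+ 1/2 not · (4,5)# 0/2 not · (4,6)+ 1/2 not
Unsatisfied: (3,1), (3,2), (3,3), (4,1), (4,3), (4,5), (4,6) — 7 in total.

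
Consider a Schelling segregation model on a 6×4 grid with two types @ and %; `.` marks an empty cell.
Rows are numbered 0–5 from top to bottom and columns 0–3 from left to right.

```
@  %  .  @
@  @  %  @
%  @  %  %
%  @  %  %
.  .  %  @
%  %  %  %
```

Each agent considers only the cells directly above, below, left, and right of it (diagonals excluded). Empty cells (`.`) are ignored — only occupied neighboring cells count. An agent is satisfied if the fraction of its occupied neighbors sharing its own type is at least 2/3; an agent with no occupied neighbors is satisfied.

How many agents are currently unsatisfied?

11

Row 0: (0,0)@ 1/2 ✗ · (0,1)% 0/2 ✗ · (0,3)@ 1/1 ✓
Row 1: (1,0)@ 2/3 ✓ · (1,1)@ 2/4 ✗ · (1,2)% 1/3 ✗ · (1,3)@ 1/3 ✗
Row 2: (2,0)% 1/3 ✗ · (2,1)@ 2/4 ✗ · (2,2)% 3/4 ✓ · (2,3)% 2/3 ✓
Row 3: (3,0)% 1/2 ✗ · (3,1)@ 1/3 ✗ · (3,2)% 3/4 ✓ · (3,3)% 2/3 ✓
Row 4: (4,2)% 2/3 ✓ · (4,3)@ 0/3 ✗
Row 5: (5,0)% 1/1 ✓ · (5,1)% 2/2 ✓ · (5,2)% 3/3 ✓ · (5,3)% 1/2 ✗
Unsatisfied: (0,0), (0,1), (1,1), (1,2), (1,3), (2,0), (2,1), (3,0), (3,1), (4,3), (5,3) — 11 in total.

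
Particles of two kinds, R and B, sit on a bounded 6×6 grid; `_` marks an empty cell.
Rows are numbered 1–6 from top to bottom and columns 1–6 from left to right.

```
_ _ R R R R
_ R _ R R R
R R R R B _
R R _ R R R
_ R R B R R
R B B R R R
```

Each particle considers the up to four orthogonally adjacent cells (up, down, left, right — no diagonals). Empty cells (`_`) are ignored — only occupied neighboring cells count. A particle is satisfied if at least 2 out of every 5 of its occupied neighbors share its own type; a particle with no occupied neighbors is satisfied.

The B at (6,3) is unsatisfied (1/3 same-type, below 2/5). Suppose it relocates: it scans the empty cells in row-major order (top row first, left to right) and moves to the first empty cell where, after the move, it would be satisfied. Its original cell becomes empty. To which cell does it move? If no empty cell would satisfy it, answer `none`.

Vacating (6,3). Empty cells in order:
  (1,1): 0/0 same-type → satisfied — stop here.

(1,1)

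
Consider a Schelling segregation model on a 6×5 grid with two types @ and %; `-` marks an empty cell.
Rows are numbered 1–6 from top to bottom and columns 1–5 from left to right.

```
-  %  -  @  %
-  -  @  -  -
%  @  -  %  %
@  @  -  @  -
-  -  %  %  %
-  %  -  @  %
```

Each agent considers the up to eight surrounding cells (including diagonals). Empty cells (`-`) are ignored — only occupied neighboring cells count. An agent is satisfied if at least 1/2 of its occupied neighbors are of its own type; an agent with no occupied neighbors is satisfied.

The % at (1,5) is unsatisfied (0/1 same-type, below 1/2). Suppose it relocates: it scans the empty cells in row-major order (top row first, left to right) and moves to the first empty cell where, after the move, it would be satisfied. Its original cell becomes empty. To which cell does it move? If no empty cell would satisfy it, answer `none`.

(1,1)

Vacating (1,5). Empty cells in order:
  (1,1): 1/1 same-type → satisfied — stop here.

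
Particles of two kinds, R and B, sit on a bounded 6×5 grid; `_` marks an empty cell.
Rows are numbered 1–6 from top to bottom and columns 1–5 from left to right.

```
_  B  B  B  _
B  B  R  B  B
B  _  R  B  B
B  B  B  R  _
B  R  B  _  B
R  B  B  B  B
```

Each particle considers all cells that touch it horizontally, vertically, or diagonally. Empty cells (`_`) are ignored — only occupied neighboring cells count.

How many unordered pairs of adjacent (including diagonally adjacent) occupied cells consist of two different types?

Scan each occupied cell's neighbors to the right and below (and the two forward diagonals) so each pair is counted once.
From row 1: 3 unlike of 11 pairs (running 3/11).
From row 2: 5 unlike of 14 pairs (running 8/25).
From row 3: 5 unlike of 10 pairs (running 13/35).
From row 4: 6 unlike of 12 pairs (running 19/47).
From row 5: 5 unlike of 12 pairs (running 24/59).
From row 6: 1 unlike of 4 pairs (running 25/63).
Total adjacent occupied pairs: 63; unlike-type pairs: 25.

25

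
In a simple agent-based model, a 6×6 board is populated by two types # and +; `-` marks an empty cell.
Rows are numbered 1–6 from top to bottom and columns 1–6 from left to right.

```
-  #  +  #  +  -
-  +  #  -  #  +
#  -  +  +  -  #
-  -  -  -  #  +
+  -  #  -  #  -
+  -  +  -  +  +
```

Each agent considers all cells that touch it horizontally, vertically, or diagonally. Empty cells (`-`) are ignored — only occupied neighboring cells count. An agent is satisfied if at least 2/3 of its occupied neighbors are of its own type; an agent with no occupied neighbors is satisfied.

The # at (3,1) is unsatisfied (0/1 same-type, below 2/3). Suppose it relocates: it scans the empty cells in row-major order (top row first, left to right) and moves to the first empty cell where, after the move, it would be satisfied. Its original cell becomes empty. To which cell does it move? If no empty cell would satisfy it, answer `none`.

Vacating (3,1). Empty cells in order:
  (1,1): 1/2 same-type → still unsatisfied.
  (1,6): 1/3 same-type → still unsatisfied.
  (2,1): 1/2 same-type → still unsatisfied.
  (2,4): 3/7 same-type → still unsatisfied.
  (3,2): 1/3 same-type → still unsatisfied.
  (3,5): 3/6 same-type → still unsatisfied.
  (4,1): 0/1 same-type → still unsatisfied.
  (4,2): 1/3 same-type → still unsatisfied.
  (4,3): 1/3 same-type → still unsatisfied.
  (4,4): 3/5 same-type → still unsatisfied.
  (5,2): 1/4 same-type → still unsatisfied.
  (5,4): 3/5 same-type → still unsatisfied.
  (5,6): 2/5 same-type → still unsatisfied.
  (6,2): 1/4 same-type → still unsatisfied.
  (6,4): 2/4 same-type → still unsatisfied.

none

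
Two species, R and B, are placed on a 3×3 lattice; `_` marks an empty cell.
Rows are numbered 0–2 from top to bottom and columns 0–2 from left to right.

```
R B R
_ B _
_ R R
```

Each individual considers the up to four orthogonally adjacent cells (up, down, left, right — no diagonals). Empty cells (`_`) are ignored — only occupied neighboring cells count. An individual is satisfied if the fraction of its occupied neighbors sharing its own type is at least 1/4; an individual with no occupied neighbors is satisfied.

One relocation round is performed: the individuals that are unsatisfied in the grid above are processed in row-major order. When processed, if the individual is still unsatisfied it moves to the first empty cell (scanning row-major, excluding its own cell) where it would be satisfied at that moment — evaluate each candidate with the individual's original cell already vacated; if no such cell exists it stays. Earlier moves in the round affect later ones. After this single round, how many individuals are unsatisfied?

Initially unsatisfied (in order): (0,0), (0,2).
  (0,0) → (1,2).
  (0,2): now satisfied by earlier moves; stays.
Resulting grid:
_ B R
_ B R
_ R R
All satisfied now.

0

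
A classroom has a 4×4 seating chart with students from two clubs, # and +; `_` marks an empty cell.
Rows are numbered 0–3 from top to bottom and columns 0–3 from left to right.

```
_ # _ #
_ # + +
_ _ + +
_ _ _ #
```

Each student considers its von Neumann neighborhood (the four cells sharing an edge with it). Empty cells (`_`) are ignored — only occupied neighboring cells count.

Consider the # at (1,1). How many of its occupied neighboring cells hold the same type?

Occupied neighbors of (1,1): (0,1)=#, (1,2)=+.
Same type (#): 1 of 2.

1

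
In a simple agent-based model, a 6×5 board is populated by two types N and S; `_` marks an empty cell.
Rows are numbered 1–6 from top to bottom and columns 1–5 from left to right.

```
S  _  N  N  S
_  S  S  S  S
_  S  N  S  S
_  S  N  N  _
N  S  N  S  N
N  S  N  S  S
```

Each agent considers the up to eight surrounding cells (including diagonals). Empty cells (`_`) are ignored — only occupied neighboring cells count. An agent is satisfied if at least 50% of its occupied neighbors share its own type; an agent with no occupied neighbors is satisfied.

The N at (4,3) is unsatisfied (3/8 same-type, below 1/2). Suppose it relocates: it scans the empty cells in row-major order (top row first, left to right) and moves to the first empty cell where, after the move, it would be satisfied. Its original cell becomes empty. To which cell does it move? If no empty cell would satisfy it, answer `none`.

none

Vacating (4,3). Empty cells in order:
  (1,2): 1/4 same-type → still unsatisfied.
  (2,1): 0/3 same-type → still unsatisfied.
  (3,1): 0/3 same-type → still unsatisfied.
  (4,1): 1/4 same-type → still unsatisfied.
  (4,5): 2/5 same-type → still unsatisfied.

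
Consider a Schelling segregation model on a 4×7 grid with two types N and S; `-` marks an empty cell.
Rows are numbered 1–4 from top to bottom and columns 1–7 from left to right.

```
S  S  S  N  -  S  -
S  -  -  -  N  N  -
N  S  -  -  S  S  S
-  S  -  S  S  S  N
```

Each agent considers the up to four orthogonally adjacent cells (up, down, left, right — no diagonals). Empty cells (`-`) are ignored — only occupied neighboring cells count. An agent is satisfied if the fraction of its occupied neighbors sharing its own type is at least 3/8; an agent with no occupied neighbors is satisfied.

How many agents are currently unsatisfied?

5

(1,1)S 2/2 satisfied
(1,2)S 2/2 satisfied
(1,3)S 1/2 satisfied
(1,4)N 0/1 not
(1,6)S 0/1 not
(2,1)S 1/2 satisfied
(2,5)N 1/2 satisfied
(2,6)N 1/3 not
(3,1)N 0/2 not
(3,2)S 1/2 satisfied
(3,5)S 2/3 satisfied
(3,6)S 3/4 satisfied
(3,7)S 1/2 satisfied
(4,2)S 1/1 satisfied
(4,4)S 1/1 satisfied
(4,5)S 3/3 satisfied
(4,6)S 2/3 satisfied
(4,7)N 0/2 not
Unsatisfied: (1,4), (1,6), (2,6), (3,1), (4,7) — 5 in total.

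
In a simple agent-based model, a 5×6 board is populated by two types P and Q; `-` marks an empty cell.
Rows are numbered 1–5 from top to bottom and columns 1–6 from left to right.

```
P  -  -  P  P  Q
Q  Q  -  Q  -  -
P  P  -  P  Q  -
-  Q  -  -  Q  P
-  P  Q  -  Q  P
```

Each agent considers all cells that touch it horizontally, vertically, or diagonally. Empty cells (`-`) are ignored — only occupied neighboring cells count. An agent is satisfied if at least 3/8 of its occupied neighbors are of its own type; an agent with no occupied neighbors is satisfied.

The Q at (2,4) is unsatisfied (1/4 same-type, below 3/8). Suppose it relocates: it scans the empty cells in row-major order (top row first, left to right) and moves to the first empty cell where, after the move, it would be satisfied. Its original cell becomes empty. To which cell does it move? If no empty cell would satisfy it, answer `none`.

Vacating (2,4). Empty cells in order:
  (1,2): 2/3 same-type → satisfied — stop here.

(1,2)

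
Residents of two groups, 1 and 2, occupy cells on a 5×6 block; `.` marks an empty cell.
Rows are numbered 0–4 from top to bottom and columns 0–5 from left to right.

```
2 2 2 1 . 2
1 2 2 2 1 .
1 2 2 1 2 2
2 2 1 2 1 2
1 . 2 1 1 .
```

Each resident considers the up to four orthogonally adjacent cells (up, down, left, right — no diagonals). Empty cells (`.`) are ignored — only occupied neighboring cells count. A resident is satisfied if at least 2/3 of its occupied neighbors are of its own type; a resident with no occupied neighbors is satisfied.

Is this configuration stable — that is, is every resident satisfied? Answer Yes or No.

(0,0)2 1/2 not
(0,1)2 3/3 satisfied
(0,2)2 2/3 satisfied
(0,3)1 0/2 not
(0,5)2 0/0 satisfied
(1,0)1 1/3 not
(1,1)2 3/4 satisfied
(1,2)2 4/4 satisfied
(1,3)2 1/4 not
(1,4)1 0/2 not
(2,0)1 1/3 not
(2,1)2 3/4 satisfied
(2,2)2 2/4 not
(2,3)1 0/4 not
(2,4)2 1/4 not
(2,5)2 2/2 satisfied
(3,0)2 1/3 not
(3,1)2 2/3 satisfied
(3,2)1 0/4 not
(3,3)2 0/4 not
(3,4)1 1/4 not
(3,5)2 1/2 not
(4,0)1 0/1 not
(4,2)2 0/2 not
(4,3)1 1/3 not
(4,4)1 2/2 satisfied
For instance (0,0) has only 1/2 same-type neighbors, below 2/3.

No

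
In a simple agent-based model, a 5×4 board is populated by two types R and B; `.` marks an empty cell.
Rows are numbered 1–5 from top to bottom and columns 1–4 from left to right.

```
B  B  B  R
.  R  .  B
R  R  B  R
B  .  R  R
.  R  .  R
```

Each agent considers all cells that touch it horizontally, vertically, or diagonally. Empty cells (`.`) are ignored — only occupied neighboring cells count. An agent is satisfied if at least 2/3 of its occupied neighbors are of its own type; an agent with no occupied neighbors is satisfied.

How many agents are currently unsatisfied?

10

Row 1: (1,1)B 1/2 ✗ · (1,2)B 2/3 ✓ · (1,3)B 2/4 ✗ · (1,4)R 0/2 ✗
Row 2: (2,2)R 2/6 ✗ · (2,4)B 2/4 ✗
Row 3: (3,1)R 2/3 ✓ · (3,2)R 3/5 ✗ · (3,3)B 1/6 ✗ · (3,4)R 2/4 ✗
Row 4: (4,1)B 0/3 ✗ · (4,3)R 5/6 ✓ · (4,4)R 3/4 ✓
Row 5: (5,2)R 1/2 ✗ · (5,4)R 2/2 ✓
Unsatisfied: (1,1), (1,3), (1,4), (2,2), (2,4), (3,2), (3,3), (3,4), (4,1), (5,2) — 10 in total.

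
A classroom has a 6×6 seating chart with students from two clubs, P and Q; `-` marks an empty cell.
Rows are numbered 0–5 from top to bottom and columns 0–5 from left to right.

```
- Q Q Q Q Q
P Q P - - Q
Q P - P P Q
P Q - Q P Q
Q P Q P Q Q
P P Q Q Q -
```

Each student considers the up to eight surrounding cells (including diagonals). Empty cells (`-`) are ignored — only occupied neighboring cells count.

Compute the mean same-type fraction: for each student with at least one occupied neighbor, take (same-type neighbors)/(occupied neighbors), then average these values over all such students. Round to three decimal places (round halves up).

0.542

(0,1)Q 2/4
(0,2)Q 3/4
(0,3)Q 2/3
(0,4)Q 3/3
(0,5)Q 2/2
(1,0)P 1/4
(1,1)Q 3/6
(1,2)P 2/6
(1,5)Q 3/4
(2,0)Q 2/5
(2,1)P 3/6
(2,3)P 3/4
(2,4)P 2/6
(2,5)Q 2/4
(3,0)P 2/5
(3,1)Q 3/6
(3,3)Q 2/6
(3,4)P 3/8
(3,5)Q 3/5
(4,0)Q 1/5
(4,1)P 3/7
(4,2)Q 4/7
(4,3)P 1/7
(4,4)Q 5/7
(4,5)Q 3/4
(5,0)P 2/3
(5,1)P 2/5
(5,2)Q 2/5
(5,3)Q 4/5
(5,4)Q 3/4
Sum over 30 students: 2/4 + 3/4 + 2/3 + 3/3 + 2/2 + 1/4 + 3/6 + 2/6 + 3/4 + 2/5 + 3/6 + 3/4 + 2/6 + 2/4 + 2/5 + 3/6 + 2/6 + 3/8 + 3/5 + 1/5 + 3/7 + 4/7 + 1/7 + 5/7 + 3/4 + 2/3 + 2/5 + 2/5 + 4/5 + 3/4 = 13663/840; mean = 13663/840 ÷ 30 = 13663/25200 = 0.542182… → 0.542.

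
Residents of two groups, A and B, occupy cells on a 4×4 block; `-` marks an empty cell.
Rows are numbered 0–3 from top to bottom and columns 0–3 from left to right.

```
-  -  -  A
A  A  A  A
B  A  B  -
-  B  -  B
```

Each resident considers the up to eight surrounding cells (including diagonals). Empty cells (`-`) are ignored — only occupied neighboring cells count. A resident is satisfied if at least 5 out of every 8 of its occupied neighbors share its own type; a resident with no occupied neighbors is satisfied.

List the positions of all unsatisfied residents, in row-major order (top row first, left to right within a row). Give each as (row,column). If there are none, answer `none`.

(1,1), (2,0), (2,1), (2,2)

(0,3)A 2/2 ok
(1,0)A 2/3 ok
(1,1)A 3/5 unhappy
(1,2)A 4/5 ok
(1,3)A 2/3 ok
(2,0)B 1/4 unhappy
(2,1)A 3/6 unhappy
(2,2)B 2/6 unhappy
(3,1)B 2/3 ok
(3,3)B 1/1 ok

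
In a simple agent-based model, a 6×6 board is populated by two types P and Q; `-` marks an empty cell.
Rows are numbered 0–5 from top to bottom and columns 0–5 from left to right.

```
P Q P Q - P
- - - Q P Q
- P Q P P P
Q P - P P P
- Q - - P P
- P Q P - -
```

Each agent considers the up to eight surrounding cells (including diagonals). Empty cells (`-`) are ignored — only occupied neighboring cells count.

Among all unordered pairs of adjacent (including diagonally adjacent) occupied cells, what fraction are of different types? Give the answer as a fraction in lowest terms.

22/49

Scan each occupied cell's neighbors to the right and below (and the two forward diagonals) so each pair is counted once.
From row 0: 6 unlike of 8 pairs (running 6/8).
From row 1: 6 unlike of 10 pairs (running 12/18).
From row 2: 5 unlike of 15 pairs (running 17/33).
From row 3: 2 unlike of 10 pairs (running 19/43).
From row 4: 1 unlike of 4 pairs (running 20/47).
From row 5: 2 unlike of 2 pairs (running 22/49).
Total adjacent occupied pairs: 49; unlike-type pairs: 22.
22/49 is already in lowest terms.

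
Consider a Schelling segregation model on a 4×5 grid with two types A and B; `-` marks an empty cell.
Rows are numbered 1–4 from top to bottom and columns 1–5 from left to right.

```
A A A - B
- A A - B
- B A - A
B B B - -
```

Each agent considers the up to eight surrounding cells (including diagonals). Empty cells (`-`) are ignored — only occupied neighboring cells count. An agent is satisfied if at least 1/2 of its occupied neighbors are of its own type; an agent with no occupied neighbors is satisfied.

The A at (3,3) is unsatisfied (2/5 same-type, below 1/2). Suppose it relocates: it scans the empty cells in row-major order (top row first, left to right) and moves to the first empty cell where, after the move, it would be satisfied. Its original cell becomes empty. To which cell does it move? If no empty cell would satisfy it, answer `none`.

(1,4)

Vacating (3,3). Empty cells in order:
  (1,4): 2/4 same-type → satisfied — stop here.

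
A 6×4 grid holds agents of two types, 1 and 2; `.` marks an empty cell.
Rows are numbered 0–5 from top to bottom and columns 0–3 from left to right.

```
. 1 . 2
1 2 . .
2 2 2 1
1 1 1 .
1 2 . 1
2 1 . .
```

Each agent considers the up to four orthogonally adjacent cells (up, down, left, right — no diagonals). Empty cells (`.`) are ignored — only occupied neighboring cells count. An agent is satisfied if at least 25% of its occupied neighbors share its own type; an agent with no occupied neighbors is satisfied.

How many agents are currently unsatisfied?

(0,1)1 0/1 not
(0,3)2 0/0 satisfied
(1,0)1 0/2 not
(1,1)2 1/3 satisfied
(2,0)2 1/3 satisfied
(2,1)2 3/4 satisfied
(2,2)2 1/3 satisfied
(2,3)1 0/1 not
(3,0)1 2/3 satisfied
(3,1)1 2/4 satisfied
(3,2)1 1/2 satisfied
(4,0)1 1/3 satisfied
(4,1)2 0/3 not
(4,3)1 0/0 satisfied
(5,0)2 0/2 not
(5,1)1 0/2 not
Unsatisfied: (0,1), (1,0), (2,3), (4,1), (5,0), (5,1) — 6 in total.

6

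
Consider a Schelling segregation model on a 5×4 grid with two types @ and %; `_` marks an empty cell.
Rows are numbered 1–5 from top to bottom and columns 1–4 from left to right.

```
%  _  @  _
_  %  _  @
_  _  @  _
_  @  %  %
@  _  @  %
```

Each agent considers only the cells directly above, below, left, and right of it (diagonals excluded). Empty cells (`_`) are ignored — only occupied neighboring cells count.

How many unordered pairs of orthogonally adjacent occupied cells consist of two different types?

Scan each occupied cell's neighbors to the right and below so each pair is counted once.
Row 3: @(3,3)–%(4,3)≠  → 1/1 unlike.
Row 4: @(4,2)–%(4,3)≠ %(4,3)–%(4,4)= %(4,3)–@(5,3)≠ %(4,4)–%(5,4)=  → 2/4 unlike.
Row 5: @(5,3)–%(5,4)≠  → 1/1 unlike.
Total adjacent occupied pairs: 6; unlike-type pairs: 4.

4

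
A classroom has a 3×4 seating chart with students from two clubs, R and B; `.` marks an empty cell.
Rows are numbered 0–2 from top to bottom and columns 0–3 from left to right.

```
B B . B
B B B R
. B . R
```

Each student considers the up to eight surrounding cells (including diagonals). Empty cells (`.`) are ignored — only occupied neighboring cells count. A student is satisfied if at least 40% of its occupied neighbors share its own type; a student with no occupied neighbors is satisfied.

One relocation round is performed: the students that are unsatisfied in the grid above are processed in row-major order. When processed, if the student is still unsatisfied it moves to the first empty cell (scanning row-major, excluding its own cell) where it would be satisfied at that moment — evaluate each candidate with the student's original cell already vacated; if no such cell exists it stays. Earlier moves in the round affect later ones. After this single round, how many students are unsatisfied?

1

Initially unsatisfied (in order): (1,3).
  (1,3): no empty cell satisfies it; stays.
Resulting grid:
B B . B
B B B R
. B . R
Unsatisfied now: (1,3).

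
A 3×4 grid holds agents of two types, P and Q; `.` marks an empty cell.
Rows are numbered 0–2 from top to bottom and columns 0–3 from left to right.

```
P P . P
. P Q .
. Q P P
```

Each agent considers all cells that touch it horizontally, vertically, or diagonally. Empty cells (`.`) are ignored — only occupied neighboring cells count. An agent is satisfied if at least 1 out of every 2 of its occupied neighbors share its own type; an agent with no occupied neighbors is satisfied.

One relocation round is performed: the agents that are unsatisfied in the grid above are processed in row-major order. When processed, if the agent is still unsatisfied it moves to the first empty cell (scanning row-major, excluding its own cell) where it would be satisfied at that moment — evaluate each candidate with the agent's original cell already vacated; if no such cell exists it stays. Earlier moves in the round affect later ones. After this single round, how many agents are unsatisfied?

1

Initially unsatisfied (in order): (0,3), (1,2), (2,1).
  (0,3) → (0,2).
  (1,2) → (2,0).
  (2,1): no empty cell satisfies it; stays.
Resulting grid:
P P P .
. P . .
Q Q P P
Unsatisfied now: (2,1).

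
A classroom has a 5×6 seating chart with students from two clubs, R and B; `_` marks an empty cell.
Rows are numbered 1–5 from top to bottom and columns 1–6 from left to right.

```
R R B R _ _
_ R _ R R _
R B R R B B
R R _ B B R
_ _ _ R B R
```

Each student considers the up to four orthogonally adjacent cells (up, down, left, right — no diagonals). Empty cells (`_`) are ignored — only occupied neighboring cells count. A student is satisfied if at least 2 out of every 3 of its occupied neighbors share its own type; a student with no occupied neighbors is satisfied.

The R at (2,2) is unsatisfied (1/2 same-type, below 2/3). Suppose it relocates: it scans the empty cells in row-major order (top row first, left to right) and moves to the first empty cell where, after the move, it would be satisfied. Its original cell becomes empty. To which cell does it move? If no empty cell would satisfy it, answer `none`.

(1,5)

Vacating (2,2). Empty cells in order:
  (1,5): 2/2 same-type → satisfied — stop here.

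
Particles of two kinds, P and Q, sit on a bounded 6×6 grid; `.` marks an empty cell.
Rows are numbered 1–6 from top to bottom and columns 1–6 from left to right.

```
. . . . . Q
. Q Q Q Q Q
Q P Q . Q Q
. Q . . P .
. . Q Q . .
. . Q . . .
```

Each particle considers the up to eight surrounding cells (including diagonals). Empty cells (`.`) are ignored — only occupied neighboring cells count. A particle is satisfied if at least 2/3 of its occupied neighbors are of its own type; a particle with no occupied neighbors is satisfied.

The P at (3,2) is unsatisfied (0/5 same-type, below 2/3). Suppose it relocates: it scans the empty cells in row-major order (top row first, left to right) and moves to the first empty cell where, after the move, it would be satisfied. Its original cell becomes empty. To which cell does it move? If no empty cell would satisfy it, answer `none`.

Vacating (3,2). Empty cells in order:
  (1,1): 0/1 same-type → still unsatisfied.
  (1,2): 0/2 same-type → still unsatisfied.
  (1,3): 0/3 same-type → still unsatisfied.
  (1,4): 0/3 same-type → still unsatisfied.
  (1,5): 0/4 same-type → still unsatisfied.
  (2,1): 0/2 same-type → still unsatisfied.
  (3,4): 1/6 same-type → still unsatisfied.
  (4,1): 0/2 same-type → still unsatisfied.
  (4,3): 0/4 same-type → still unsatisfied.
  (4,4): 1/5 same-type → still unsatisfied.
  (4,6): 1/3 same-type → still unsatisfied.
  (5,1): 0/1 same-type → still unsatisfied.
  (5,2): 0/3 same-type → still unsatisfied.
  (5,5): 1/2 same-type → still unsatisfied.
  (5,6): 1/1 same-type → satisfied — stop here.

(5,6)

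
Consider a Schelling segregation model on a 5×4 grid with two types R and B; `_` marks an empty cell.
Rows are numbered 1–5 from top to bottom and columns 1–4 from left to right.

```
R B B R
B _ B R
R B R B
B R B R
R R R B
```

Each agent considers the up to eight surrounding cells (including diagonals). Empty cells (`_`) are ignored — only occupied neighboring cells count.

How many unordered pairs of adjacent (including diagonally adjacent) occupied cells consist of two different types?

25

Scan each occupied cell's neighbors to the right and below (and the two forward diagonals) so each pair is counted once.
Row 1: R(1,1)–B(1,2)≠ R(1,1)–B(2,1)≠ B(1,2)–B(1,3)= B(1,2)–B(2,3)= B(1,2)–B(2,1)= B(1,3)–R(1,4)≠ B(1,3)–B(2,3)= B(1,3)–R(2,4)≠ R(1,4)–R(2,4)= R(1,4)–B(2,3)≠  → 5/10 unlike.
Row 2: B(2,1)–R(3,1)≠ B(2,1)–B(3,2)= B(2,3)–R(2,4)≠ B(2,3)–R(3,3)≠ B(2,3)–B(3,4)= B(2,3)–B(3,2)= R(2,4)–B(3,4)≠ R(2,4)–R(3,3)=  → 4/8 unlike.
Row 3: R(3,1)–B(3,2)≠ R(3,1)–B(4,1)≠ R(3,1)–R(4,2)= B(3,2)–R(3,3)≠ B(3,2)–R(4,2)≠ B(3,2)–B(4,3)= B(3,2)–B(4,1)= R(3,3)–B(3,4)≠ R(3,3)–B(4,3)≠ R(3,3)–R(4,4)= R(3,3)–R(4,2)= B(3,4)–R(4,4)≠ B(3,4)–B(4,3)=  → 7/13 unlike.
Row 4: B(4,1)–R(4,2)≠ B(4,1)–R(5,1)≠ B(4,1)–R(5,2)≠ R(4,2)–B(4,3)≠ R(4,2)–R(5,2)= R(4,2)–R(5,3)= R(4,2)–R(5,1)= B(4,3)–R(4,4)≠ B(4,3)–R(5,3)≠ B(4,3)–B(5,4)= B(4,3)–R(5,2)≠ R(4,4)–B(5,4)≠ R(4,4)–R(5,3)=  → 8/13 unlike.
Row 5: R(5,1)–R(5,2)= R(5,2)–R(5,3)= R(5,3)–B(5,4)≠  → 1/3 unlike.
Total adjacent occupied pairs: 47; unlike-type pairs: 25.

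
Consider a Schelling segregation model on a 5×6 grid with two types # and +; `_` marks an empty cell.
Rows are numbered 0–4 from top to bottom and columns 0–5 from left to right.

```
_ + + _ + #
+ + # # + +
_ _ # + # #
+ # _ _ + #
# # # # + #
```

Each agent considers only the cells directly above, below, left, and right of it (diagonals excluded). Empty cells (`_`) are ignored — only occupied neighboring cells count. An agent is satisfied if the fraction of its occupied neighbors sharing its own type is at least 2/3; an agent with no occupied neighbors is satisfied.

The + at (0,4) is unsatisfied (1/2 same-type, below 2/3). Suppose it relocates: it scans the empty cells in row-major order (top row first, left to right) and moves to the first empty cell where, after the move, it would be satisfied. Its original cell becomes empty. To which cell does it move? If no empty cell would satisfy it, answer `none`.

(0,0)

Vacating (0,4). Empty cells in order:
  (0,0): 2/2 same-type → satisfied — stop here.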